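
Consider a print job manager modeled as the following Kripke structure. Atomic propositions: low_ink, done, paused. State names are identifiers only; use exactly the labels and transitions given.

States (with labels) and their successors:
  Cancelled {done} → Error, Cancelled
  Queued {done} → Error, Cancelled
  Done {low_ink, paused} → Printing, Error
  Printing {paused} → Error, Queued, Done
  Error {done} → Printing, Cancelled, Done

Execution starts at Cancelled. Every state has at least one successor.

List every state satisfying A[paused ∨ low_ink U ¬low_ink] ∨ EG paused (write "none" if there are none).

{Cancelled, Queued, Done, Printing, Error}

States satisfying paused ∨ low_ink: {Done, Printing}.
States satisfying ¬low_ink: {Cancelled, Queued, Printing, Error}.
States satisfying A[paused ∨ low_ink U ¬low_ink]: {Cancelled, Queued, Done, Printing, Error}.
States satisfying paused: {Done, Printing}.
States satisfying EG paused: {Done, Printing}.
States satisfying A[paused ∨ low_ink U ¬low_ink] ∨ EG paused: {Cancelled, Queued, Done, Printing, Error}.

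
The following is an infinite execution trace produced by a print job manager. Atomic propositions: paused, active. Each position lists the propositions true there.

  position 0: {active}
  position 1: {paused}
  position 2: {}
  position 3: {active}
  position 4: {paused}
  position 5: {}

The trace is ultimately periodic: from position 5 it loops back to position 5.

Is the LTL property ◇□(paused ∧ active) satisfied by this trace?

Does not hold

□(paused ∧ active) is false at every position 0..5, so it never becomes true and ◇□(paused ∧ active) fails.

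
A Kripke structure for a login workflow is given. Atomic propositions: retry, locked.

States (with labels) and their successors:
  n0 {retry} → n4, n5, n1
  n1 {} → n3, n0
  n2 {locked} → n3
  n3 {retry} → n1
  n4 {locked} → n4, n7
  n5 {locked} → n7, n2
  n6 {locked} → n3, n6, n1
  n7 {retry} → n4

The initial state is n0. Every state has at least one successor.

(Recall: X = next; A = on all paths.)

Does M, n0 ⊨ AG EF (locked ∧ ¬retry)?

States satisfying EF (locked ∧ ¬retry): {n0, n1, n2, n3, n4, n5, n6, n7}.
States satisfying AG EF (locked ∧ ¬retry): {n0, n1, n2, n3, n4, n5, n6, n7}.
Every state reachable from n0 satisfies EF (locked ∧ ¬retry).
n0 ∈ Sat(AG EF (locked ∧ ¬retry)).

Satisfied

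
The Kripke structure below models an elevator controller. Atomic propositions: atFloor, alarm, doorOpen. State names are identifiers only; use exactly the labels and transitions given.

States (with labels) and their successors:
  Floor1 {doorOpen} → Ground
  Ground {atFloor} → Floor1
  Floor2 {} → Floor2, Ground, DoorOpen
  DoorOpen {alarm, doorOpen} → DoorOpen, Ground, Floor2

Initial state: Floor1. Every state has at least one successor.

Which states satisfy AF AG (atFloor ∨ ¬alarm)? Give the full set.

States satisfying AG (atFloor ∨ ¬alarm): {Floor1, Ground}.
States satisfying AF AG (atFloor ∨ ¬alarm): {Floor1, Ground}.

{Floor1, Ground}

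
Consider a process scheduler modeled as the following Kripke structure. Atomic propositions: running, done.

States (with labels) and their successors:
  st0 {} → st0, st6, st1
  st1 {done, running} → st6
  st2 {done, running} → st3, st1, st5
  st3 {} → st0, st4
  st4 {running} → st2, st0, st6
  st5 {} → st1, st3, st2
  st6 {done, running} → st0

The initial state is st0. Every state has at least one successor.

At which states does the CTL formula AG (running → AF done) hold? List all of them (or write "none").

{st0, st1, st6}

States satisfying running → AF done: {st0, st1, st2, st3, st5, st6}.
States satisfying AG (running → AF done): {st0, st1, st6}.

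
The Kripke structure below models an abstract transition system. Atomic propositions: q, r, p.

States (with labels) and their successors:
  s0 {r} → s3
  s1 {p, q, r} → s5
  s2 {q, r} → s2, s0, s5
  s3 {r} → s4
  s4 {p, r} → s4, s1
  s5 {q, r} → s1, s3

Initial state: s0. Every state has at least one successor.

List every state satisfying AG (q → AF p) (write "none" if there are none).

{s0, s1, s3, s4, s5}

States satisfying q → AF p: {s0, s1, s3, s4, s5}.
States satisfying AG (q → AF p): {s0, s1, s3, s4, s5}.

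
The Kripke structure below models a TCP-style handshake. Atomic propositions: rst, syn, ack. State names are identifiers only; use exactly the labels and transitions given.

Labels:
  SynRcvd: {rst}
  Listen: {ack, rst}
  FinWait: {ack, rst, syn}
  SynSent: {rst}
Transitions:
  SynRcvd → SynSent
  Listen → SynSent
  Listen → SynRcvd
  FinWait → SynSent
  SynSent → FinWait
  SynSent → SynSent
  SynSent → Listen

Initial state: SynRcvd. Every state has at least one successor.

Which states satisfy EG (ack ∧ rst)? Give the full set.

none

States satisfying ack ∧ rst: {Listen, FinWait}.
States satisfying EG (ack ∧ rst): ∅.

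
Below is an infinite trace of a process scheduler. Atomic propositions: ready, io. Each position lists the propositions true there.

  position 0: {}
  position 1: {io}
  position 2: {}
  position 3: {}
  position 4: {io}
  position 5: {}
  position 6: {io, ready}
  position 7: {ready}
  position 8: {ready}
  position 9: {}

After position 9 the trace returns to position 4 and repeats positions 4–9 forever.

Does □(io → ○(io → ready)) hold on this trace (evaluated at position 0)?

Satisfied

io → ○(io → ready) holds at every position 0..9, and those are all positions ever visited, so □(io → ○(io → ready)) holds.
Positions where io holds: 1, 4, 6.
Check ○(io → ready) at each: 1→ok, 4→ok, 6→ok.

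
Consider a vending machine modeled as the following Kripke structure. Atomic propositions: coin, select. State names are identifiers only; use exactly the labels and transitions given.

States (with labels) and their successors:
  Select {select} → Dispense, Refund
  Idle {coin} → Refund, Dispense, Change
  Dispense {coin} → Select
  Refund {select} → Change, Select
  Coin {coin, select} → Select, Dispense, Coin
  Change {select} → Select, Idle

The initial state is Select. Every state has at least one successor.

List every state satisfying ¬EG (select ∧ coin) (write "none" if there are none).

{Select, Idle, Dispense, Refund, Change}

States satisfying select ∧ coin: {Coin}.
States satisfying EG (select ∧ coin): {Coin}.
States satisfying ¬EG (select ∧ coin): {Select, Idle, Dispense, Refund, Change}.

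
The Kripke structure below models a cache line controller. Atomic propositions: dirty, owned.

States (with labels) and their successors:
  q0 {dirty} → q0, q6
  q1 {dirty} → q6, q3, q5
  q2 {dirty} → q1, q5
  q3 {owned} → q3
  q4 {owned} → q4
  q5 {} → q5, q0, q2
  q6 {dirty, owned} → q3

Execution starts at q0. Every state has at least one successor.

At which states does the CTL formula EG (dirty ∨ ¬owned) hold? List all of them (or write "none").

States satisfying dirty ∨ ¬owned: {q0, q1, q2, q5, q6}.
States satisfying EG (dirty ∨ ¬owned): {q0, q1, q2, q5}.

{q0, q1, q2, q5}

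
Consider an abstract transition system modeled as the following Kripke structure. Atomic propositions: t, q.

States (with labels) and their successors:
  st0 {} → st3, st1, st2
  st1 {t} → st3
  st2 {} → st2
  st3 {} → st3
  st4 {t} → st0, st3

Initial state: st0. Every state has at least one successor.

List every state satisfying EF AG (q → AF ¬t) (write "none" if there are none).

{st0, st1, st2, st3, st4}

States satisfying AG (q → AF ¬t): {st0, st1, st2, st3, st4}.
States satisfying EF AG (q → AF ¬t): {st0, st1, st2, st3, st4}.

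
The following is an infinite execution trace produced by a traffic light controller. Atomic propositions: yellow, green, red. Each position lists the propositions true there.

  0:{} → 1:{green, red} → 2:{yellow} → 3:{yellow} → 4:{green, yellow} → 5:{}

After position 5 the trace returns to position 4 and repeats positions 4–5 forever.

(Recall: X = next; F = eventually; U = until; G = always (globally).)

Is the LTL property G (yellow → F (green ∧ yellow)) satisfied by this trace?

yellow → F (green ∧ yellow) holds at every position 0..5, and those are all positions ever visited, so G (yellow → F (green ∧ yellow)) holds.
Positions where yellow holds: 2, 3, 4.
Check F (green ∧ yellow) at each: 2→ok, 3→ok, 4→ok.

Satisfied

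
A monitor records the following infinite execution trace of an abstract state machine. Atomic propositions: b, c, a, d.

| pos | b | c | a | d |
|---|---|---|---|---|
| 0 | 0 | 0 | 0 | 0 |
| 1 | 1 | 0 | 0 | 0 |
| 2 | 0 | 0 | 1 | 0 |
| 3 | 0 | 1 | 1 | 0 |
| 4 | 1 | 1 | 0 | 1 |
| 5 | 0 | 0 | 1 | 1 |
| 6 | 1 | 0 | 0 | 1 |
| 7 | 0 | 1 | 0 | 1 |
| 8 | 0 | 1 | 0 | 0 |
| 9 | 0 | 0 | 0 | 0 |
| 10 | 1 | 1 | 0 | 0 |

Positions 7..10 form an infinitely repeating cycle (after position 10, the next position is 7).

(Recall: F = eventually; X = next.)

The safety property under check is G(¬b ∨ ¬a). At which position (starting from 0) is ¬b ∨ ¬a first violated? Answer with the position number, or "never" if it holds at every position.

¬b ∨ ¬a holds at every position 0..10, and those are all the positions the trace ever visits, so the invariant G(¬b ∨ ¬a) is never violated.

never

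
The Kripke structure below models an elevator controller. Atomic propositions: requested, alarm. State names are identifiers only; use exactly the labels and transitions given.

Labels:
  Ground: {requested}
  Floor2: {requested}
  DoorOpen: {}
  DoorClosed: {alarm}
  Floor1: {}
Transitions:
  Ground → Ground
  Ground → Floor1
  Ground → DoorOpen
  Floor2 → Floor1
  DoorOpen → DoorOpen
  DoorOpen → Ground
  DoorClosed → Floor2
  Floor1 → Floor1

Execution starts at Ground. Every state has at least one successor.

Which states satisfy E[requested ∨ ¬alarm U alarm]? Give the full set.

{DoorClosed}

States satisfying requested ∨ ¬alarm: {Ground, Floor2, DoorOpen, Floor1}.
States satisfying alarm: {DoorClosed}.
States satisfying E[requested ∨ ¬alarm U alarm]: {DoorClosed}.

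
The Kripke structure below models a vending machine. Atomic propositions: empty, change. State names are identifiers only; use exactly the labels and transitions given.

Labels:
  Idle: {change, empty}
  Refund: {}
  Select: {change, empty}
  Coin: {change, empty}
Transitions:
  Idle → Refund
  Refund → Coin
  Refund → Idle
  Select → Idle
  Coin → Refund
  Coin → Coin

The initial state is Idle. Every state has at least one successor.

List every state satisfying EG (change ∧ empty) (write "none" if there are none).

{Coin}

States satisfying change ∧ empty: {Idle, Select, Coin}.
States satisfying EG (change ∧ empty): {Coin}.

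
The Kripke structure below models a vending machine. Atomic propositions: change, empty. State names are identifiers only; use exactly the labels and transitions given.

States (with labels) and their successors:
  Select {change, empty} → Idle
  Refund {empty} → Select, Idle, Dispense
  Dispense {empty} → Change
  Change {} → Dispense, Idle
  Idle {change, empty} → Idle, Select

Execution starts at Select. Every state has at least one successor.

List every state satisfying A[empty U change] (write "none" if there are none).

States satisfying empty: {Select, Refund, Dispense, Idle}.
States satisfying change: {Select, Idle}.
States satisfying A[empty U change]: {Select, Idle}.

{Select, Idle}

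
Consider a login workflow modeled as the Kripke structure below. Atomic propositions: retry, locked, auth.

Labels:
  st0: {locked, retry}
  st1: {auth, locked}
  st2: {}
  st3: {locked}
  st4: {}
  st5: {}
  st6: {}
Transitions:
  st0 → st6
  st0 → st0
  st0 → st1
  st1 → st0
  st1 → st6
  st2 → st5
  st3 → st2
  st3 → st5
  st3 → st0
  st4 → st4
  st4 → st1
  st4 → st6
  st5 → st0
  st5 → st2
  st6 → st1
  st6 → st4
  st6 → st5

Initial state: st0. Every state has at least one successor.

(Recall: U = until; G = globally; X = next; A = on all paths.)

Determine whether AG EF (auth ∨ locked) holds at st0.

Yes

States satisfying EF (auth ∨ locked): {st0, st1, st2, st3, st4, st5, st6}.
States satisfying AG EF (auth ∨ locked): {st0, st1, st2, st3, st4, st5, st6}.
Every state reachable from st0 satisfies EF (auth ∨ locked).
st0 ∈ Sat(AG EF (auth ∨ locked)).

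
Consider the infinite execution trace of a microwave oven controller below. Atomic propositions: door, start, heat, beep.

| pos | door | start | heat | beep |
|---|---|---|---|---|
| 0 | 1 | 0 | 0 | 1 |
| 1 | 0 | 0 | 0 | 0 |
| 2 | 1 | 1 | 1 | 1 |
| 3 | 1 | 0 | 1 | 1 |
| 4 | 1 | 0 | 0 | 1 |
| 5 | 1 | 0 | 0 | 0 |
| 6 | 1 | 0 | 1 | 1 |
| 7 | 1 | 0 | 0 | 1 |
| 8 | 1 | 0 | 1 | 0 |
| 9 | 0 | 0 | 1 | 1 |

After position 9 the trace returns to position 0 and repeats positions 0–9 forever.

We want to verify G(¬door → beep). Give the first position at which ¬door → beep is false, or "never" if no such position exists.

1

Check ¬door → beep at each position in order: 0 ✓.
At position 1 the labels are {}, so ¬door → beep is false there. This is the first violation.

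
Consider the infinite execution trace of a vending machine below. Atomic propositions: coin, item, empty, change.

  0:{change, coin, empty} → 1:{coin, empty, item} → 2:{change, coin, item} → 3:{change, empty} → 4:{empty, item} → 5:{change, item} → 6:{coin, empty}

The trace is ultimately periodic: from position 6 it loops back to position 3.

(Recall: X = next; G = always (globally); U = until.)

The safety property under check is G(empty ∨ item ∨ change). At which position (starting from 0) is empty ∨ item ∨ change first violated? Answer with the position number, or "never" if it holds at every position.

empty ∨ item ∨ change holds at every position 0..6, and those are all the positions the trace ever visits, so the invariant G(empty ∨ item ∨ change) is never violated.

never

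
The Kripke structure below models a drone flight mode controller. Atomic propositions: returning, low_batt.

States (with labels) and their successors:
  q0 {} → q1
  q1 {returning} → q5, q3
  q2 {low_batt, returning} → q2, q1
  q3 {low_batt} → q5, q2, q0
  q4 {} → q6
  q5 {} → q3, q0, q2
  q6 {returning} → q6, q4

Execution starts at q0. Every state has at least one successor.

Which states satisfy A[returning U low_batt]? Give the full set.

{q2, q3}

States satisfying returning: {q1, q2, q6}.
States satisfying low_batt: {q2, q3}.
States satisfying A[returning U low_batt]: {q2, q3}.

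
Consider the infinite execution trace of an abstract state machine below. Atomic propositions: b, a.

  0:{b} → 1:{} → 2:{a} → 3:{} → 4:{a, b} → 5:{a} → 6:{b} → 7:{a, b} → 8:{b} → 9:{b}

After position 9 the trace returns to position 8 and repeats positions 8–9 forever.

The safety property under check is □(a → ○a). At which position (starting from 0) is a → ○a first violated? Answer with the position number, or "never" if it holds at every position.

2

Check a → ○a at each position in order: 0 ✓, 1 ✓.
At position 2 the labels are {a} and the next position 3 has {}, so a → ○a is false there. This is the first violation.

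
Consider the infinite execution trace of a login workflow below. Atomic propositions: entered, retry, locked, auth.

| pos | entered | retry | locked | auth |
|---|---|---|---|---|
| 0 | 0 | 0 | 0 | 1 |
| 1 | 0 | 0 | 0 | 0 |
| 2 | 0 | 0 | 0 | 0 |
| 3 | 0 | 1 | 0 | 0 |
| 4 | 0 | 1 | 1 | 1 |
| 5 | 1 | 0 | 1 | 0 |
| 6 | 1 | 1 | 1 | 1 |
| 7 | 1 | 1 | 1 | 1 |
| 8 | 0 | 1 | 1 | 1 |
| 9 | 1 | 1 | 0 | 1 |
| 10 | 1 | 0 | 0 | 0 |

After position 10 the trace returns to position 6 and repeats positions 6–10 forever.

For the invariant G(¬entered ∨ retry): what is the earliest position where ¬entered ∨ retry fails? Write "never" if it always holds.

Check ¬entered ∨ retry at each position in order: 0 ✓, 1 ✓, 2 ✓, 3 ✓, 4 ✓.
At position 5 the labels are {entered, locked}, so ¬entered ∨ retry is false there. This is the first violation.

5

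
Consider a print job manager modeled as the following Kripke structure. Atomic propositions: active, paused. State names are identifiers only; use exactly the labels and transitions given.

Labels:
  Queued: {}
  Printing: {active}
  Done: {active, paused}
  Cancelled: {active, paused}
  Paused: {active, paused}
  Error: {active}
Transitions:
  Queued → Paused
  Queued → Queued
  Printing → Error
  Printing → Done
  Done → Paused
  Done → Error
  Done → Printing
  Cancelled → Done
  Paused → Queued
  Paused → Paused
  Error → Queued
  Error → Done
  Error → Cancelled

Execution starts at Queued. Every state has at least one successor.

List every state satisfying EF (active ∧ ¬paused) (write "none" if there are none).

States satisfying active ∧ ¬paused: {Printing, Error}.
States satisfying EF (active ∧ ¬paused): {Printing, Done, Cancelled, Error}.

{Printing, Done, Cancelled, Error}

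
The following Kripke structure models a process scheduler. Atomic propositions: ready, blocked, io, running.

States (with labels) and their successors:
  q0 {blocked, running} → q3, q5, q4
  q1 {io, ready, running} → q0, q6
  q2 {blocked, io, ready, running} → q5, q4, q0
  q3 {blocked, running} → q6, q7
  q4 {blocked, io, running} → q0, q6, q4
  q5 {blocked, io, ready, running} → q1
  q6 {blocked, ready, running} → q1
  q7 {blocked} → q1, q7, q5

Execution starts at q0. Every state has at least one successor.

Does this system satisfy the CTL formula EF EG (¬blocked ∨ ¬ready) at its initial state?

Satisfied

States satisfying EG (¬blocked ∨ ¬ready): {q0, q1, q3, q4, q7}.
States satisfying EF EG (¬blocked ∨ ¬ready): {q0, q1, q2, q3, q4, q5, q6, q7}.
Some path from q0 reaches a state where EG (¬blocked ∨ ¬ready) holds.
q0 ∈ Sat(EF EG (¬blocked ∨ ¬ready)).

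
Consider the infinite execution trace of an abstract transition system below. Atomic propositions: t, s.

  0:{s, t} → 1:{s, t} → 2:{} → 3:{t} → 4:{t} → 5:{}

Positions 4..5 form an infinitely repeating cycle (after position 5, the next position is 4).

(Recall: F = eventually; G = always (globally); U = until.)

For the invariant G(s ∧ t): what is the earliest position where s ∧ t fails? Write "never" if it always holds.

2

Check s ∧ t at each position in order: 0 ✓, 1 ✓.
At position 2 the labels are {}, so s ∧ t is false there. This is the first violation.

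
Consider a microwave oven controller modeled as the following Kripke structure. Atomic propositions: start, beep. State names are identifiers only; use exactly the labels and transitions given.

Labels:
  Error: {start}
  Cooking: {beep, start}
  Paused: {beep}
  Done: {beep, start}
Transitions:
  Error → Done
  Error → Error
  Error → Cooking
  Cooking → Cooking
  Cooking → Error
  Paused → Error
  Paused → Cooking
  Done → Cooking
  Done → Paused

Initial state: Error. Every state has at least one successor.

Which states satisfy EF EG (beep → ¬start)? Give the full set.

States satisfying EG (beep → ¬start): {Error, Paused}.
States satisfying EF EG (beep → ¬start): {Error, Cooking, Paused, Done}.

{Error, Cooking, Paused, Done}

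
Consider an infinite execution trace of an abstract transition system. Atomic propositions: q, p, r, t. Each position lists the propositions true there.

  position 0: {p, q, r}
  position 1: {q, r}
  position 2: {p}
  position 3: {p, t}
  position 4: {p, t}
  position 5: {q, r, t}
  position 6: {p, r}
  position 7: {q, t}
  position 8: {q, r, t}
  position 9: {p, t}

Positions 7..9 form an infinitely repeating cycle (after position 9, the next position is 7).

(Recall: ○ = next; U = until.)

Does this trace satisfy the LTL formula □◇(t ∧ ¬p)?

◇(t ∧ ¬p) holds at every position 0..9, and those are all positions ever visited, so □◇(t ∧ ¬p) holds.

Satisfied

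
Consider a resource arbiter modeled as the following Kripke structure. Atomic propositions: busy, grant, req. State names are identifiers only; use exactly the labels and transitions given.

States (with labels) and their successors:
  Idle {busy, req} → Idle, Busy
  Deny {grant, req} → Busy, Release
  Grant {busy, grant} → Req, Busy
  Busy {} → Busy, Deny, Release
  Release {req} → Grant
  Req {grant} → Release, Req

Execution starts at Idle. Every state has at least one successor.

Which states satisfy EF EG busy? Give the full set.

States satisfying EG busy: {Idle}.
States satisfying EF EG busy: {Idle}.

{Idle}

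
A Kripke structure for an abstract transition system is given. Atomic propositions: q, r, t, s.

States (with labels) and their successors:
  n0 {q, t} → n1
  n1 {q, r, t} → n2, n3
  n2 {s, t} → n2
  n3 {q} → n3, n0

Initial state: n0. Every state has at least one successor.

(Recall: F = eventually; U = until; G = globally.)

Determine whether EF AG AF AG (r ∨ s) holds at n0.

Satisfied

States satisfying AG AF AG (r ∨ s): {n2}.
States satisfying EF AG AF AG (r ∨ s): {n0, n1, n2, n3}.
Some path from n0 reaches a state where AG AF AG (r ∨ s) holds.
n0 ∈ Sat(EF AG AF AG (r ∨ s)).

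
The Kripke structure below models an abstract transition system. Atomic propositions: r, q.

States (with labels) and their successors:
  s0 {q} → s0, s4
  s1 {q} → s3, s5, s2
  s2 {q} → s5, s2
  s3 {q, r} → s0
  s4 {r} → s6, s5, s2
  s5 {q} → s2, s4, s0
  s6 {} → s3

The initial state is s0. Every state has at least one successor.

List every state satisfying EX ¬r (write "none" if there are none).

{s0, s1, s2, s3, s4, s5}

States satisfying ¬r: {s0, s1, s2, s5, s6}.
States satisfying EX ¬r: {s0, s1, s2, s3, s4, s5}.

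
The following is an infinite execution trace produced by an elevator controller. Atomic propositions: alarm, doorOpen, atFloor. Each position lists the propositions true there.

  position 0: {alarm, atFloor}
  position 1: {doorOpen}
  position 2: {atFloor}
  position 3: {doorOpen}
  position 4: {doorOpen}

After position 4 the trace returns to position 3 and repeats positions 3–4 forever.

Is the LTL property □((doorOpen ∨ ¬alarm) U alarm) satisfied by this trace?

Does not hold

(doorOpen ∨ ¬alarm) U alarm must hold at every position from 0 onward. It fails at position 1, so □((doorOpen ∨ ¬alarm) U alarm) is false.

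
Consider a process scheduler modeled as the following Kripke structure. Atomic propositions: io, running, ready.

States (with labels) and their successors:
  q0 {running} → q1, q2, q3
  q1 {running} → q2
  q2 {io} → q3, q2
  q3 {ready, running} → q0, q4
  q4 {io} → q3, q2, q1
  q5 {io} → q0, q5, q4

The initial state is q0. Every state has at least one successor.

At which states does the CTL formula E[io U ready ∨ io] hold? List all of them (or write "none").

{q2, q3, q4, q5}

States satisfying io: {q2, q4, q5}.
States satisfying ready ∨ io: {q2, q3, q4, q5}.
States satisfying E[io U ready ∨ io]: {q2, q3, q4, q5}.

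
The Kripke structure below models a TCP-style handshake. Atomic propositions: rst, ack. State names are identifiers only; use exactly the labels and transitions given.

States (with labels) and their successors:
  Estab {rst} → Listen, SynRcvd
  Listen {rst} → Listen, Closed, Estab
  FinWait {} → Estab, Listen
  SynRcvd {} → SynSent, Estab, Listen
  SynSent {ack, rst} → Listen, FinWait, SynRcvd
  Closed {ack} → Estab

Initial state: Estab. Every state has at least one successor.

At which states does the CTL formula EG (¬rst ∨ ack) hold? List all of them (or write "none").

{SynRcvd, SynSent}

States satisfying ¬rst ∨ ack: {FinWait, SynRcvd, SynSent, Closed}.
States satisfying EG (¬rst ∨ ack): {SynRcvd, SynSent}.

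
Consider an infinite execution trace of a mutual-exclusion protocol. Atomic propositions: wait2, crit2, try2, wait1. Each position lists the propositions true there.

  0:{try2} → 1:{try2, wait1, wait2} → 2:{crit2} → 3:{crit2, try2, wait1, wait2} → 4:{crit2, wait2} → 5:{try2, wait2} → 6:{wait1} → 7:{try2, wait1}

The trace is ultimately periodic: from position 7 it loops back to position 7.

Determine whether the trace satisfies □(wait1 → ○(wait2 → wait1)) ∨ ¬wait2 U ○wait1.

wait1 → ○(wait2 → wait1) must hold at every position from 0 onward. It fails at position 3, so □(wait1 → ○(wait2 → wait1)) is false.
Positions where wait1 holds: 1, 3, 6, 7.
Check ○(wait2 → wait1) at each: 1→ok, 3→fails, 6→ok, 7→ok.
Walking from position 0: ○wait1 first holds at position 0, and ¬wait2 holds at every earlier position along the way, so ¬wait2 U ○wait1 holds.
At position 0: □(wait1 → ○(wait2 → wait1)) is false; ¬wait2 U ○wait1 is true; so □(wait1 → ○(wait2 → wait1)) ∨ ¬wait2 U ○wait1 is true.

Holds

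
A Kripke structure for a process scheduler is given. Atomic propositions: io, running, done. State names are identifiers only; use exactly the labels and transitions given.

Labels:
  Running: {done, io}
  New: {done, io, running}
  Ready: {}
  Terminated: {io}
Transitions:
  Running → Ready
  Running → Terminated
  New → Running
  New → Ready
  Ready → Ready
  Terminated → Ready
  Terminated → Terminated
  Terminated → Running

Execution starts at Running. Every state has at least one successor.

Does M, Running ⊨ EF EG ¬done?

Yes

States satisfying EG ¬done: {Ready, Terminated}.
States satisfying EF EG ¬done: {Running, New, Ready, Terminated}.
Some path from Running reaches a state where EG ¬done holds.
Running ∈ Sat(EF EG ¬done).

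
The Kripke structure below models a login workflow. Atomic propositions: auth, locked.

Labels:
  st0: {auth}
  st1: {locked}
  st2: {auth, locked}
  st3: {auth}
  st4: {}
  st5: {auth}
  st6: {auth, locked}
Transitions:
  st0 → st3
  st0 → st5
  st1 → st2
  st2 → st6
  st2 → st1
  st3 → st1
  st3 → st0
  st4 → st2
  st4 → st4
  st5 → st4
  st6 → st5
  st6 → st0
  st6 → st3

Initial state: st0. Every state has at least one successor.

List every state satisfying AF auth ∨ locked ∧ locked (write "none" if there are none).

States satisfying auth: {st0, st2, st3, st5, st6}.
States satisfying AF auth: {st0, st1, st2, st3, st5, st6}.
States satisfying locked ∧ locked: {st1, st2, st6}.
States satisfying AF auth ∨ locked ∧ locked: {st0, st1, st2, st3, st5, st6}.

{st0, st1, st2, st3, st5, st6}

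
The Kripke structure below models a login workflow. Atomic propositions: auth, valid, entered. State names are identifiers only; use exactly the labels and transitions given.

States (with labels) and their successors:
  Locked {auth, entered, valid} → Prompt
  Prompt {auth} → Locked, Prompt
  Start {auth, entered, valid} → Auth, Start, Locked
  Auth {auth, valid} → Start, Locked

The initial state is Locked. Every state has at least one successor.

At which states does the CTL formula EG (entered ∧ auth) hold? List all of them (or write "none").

{Start}

States satisfying entered ∧ auth: {Locked, Start}.
States satisfying EG (entered ∧ auth): {Start}.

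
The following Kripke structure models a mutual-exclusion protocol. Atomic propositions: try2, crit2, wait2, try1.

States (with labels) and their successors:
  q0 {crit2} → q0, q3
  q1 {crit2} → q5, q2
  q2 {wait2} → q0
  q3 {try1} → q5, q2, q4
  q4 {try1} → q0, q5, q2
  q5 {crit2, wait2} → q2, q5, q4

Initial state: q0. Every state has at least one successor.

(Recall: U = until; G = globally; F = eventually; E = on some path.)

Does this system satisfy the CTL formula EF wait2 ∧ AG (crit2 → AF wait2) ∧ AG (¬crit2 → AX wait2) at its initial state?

States satisfying wait2: {q2, q5}.
States satisfying EF wait2: {q0, q1, q2, q3, q4, q5}.
States satisfying crit2 → AF wait2: {q1, q2, q3, q4, q5}.
States satisfying AG (crit2 → AF wait2): ∅.
States satisfying EF wait2 ∧ AG (crit2 → AF wait2): ∅.
States satisfying ¬crit2 → AX wait2: {q0, q1, q5}.
States satisfying AG (¬crit2 → AX wait2): ∅.
States satisfying EF wait2 ∧ AG (crit2 → AF wait2) ∧ AG (¬crit2 → AX wait2): ∅.
q0 ∉ Sat(EF wait2 ∧ AG (crit2 → AF wait2) ∧ AG (¬crit2 → AX wait2)).

No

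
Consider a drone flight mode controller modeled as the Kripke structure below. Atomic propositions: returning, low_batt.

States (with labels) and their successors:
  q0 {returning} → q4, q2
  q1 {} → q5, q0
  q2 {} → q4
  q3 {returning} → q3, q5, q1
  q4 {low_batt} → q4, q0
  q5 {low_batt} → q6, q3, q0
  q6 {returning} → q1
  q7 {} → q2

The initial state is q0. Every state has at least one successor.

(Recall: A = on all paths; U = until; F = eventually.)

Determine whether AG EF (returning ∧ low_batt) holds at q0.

Violated

States satisfying EF (returning ∧ low_batt): ∅.
States satisfying AG EF (returning ∧ low_batt): ∅.
q0 is reachable from q0 and violates EF (returning ∧ low_batt), so AG fails at q0.
q0 ∉ Sat(AG EF (returning ∧ low_batt)).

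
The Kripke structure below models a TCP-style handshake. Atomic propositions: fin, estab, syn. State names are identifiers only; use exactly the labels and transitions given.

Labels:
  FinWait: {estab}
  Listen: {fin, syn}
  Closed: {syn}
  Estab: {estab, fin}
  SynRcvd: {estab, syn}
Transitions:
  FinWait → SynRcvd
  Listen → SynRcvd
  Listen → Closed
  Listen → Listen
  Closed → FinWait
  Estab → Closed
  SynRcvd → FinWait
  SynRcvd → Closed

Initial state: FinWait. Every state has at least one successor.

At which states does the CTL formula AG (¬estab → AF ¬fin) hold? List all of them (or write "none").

States satisfying ¬estab → AF ¬fin: {FinWait, Closed, Estab, SynRcvd}.
States satisfying AG (¬estab → AF ¬fin): {FinWait, Closed, Estab, SynRcvd}.

{FinWait, Closed, Estab, SynRcvd}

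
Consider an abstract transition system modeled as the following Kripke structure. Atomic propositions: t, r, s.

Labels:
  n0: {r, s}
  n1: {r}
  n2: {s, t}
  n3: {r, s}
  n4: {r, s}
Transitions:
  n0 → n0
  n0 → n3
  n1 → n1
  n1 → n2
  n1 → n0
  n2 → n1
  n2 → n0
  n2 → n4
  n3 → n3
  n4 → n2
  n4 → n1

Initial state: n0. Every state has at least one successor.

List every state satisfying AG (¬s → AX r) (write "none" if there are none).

{n0, n3}

States satisfying ¬s → AX r: {n0, n2, n3, n4}.
States satisfying AG (¬s → AX r): {n0, n3}.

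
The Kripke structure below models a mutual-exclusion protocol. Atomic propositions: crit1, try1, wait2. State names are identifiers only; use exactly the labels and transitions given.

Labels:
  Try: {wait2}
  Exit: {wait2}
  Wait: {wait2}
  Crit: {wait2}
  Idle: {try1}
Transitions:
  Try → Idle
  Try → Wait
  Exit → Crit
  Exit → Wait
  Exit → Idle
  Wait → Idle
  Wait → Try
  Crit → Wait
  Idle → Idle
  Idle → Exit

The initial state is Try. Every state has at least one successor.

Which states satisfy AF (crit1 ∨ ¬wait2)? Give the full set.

{Idle}

States satisfying crit1 ∨ ¬wait2: {Idle}.
States satisfying AF (crit1 ∨ ¬wait2): {Idle}.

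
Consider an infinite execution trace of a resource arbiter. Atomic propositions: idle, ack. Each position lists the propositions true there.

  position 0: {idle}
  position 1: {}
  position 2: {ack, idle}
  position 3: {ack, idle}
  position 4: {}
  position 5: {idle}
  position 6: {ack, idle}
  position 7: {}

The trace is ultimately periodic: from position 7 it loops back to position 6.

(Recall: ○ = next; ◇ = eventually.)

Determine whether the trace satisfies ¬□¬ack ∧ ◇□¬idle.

□¬idle is false at every position 0..7, so it never becomes true and ◇□¬idle fails.
At position 0: ¬□¬ack is true; ◇□¬idle is false; so ¬□¬ack ∧ ◇□¬idle is false.

Does not hold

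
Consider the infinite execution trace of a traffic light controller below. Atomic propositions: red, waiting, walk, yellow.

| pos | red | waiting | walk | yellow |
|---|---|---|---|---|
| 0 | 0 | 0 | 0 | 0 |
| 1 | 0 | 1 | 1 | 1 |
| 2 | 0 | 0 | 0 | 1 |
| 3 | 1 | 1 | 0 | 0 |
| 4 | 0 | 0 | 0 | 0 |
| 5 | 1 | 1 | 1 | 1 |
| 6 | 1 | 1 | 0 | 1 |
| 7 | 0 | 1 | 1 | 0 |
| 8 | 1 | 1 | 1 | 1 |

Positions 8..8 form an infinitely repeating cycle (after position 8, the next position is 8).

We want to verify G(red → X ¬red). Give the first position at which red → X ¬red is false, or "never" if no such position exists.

5

Check red → X ¬red at each position in order: 0 ✓, 1 ✓, 2 ✓, 3 ✓, 4 ✓.
At position 5 the labels are {red, waiting, walk, yellow} and the next position 6 has {red, waiting, yellow}, so red → X ¬red is false there. This is the first violation.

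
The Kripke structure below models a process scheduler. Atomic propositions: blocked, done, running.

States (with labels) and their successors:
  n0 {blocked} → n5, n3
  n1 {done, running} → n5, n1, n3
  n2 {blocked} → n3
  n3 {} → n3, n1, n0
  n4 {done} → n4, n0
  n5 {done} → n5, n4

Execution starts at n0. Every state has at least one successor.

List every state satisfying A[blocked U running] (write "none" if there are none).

{n1}

States satisfying blocked: {n0, n2}.
States satisfying running: {n1}.
States satisfying A[blocked U running]: {n1}.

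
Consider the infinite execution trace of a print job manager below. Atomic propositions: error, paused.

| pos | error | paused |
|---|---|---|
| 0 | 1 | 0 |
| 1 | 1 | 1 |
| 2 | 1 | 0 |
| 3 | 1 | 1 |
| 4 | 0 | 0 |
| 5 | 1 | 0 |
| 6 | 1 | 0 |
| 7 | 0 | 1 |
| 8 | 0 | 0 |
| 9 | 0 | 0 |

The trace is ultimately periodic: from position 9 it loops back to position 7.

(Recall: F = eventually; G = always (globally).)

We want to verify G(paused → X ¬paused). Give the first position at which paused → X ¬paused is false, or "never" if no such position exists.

paused → X ¬paused holds at every position 0..9, and those are all the positions the trace ever visits, so the invariant G(paused → X ¬paused) is never violated.

never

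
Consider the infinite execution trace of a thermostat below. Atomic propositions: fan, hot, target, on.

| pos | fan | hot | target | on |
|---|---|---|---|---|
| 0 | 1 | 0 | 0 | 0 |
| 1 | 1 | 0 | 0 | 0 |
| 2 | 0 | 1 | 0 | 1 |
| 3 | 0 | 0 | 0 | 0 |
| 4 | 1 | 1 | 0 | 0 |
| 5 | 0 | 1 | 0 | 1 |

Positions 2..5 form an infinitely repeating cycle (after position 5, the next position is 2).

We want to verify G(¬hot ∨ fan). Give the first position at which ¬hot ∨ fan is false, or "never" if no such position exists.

Check ¬hot ∨ fan at each position in order: 0 ✓, 1 ✓.
At position 2 the labels are {hot, on}, so ¬hot ∨ fan is false there. This is the first violation.

2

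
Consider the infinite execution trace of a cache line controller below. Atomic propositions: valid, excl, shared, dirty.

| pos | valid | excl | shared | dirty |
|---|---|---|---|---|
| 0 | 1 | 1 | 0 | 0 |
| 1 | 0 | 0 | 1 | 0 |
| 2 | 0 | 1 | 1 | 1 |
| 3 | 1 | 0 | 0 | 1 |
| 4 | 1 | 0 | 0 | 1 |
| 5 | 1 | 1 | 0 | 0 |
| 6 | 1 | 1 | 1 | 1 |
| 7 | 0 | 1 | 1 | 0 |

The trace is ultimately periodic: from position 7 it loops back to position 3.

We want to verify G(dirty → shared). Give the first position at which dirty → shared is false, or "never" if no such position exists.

3

Check dirty → shared at each position in order: 0 ✓, 1 ✓, 2 ✓.
At position 3 the labels are {dirty, valid}, so dirty → shared is false there. This is the first violation.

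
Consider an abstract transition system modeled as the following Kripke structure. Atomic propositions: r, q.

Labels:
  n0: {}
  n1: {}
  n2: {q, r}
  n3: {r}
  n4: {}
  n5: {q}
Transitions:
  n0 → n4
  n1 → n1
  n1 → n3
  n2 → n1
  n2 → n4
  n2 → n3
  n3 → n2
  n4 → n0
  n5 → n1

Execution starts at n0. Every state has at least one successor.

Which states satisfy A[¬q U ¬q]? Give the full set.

States satisfying ¬q: {n0, n1, n3, n4}.
States satisfying A[¬q U ¬q]: {n0, n1, n3, n4}.

{n0, n1, n3, n4}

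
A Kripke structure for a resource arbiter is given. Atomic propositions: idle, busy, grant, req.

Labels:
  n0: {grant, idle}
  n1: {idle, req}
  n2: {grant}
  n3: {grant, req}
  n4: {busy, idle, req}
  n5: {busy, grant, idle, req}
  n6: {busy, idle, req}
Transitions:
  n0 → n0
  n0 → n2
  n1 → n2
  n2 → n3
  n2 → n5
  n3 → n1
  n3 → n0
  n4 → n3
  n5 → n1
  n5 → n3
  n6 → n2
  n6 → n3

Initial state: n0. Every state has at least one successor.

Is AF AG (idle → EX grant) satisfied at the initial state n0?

States satisfying AG (idle → EX grant): {n0, n1, n2, n3, n4, n5, n6}.
States satisfying AF AG (idle → EX grant): {n0, n1, n2, n3, n4, n5, n6}.
n0 ∈ Sat(AF AG (idle → EX grant)).

Satisfied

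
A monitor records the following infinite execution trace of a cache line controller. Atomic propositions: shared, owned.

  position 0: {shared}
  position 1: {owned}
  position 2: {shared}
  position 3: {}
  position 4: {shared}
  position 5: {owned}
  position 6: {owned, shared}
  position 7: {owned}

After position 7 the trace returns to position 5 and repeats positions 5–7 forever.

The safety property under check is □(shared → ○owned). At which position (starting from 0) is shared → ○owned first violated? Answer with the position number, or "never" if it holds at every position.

2

Check shared → ○owned at each position in order: 0 ✓, 1 ✓.
At position 2 the labels are {shared} and the next position 3 has {}, so shared → ○owned is false there. This is the first violation.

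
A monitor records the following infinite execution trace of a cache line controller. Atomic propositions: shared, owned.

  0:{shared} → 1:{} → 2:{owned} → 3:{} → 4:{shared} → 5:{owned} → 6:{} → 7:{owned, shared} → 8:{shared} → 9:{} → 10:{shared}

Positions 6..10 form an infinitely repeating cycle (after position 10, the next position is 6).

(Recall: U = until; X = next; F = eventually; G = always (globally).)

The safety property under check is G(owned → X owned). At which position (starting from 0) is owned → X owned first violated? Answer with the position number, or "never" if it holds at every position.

Check owned → X owned at each position in order: 0 ✓, 1 ✓.
At position 2 the labels are {owned} and the next position 3 has {}, so owned → X owned is false there. This is the first violation.

2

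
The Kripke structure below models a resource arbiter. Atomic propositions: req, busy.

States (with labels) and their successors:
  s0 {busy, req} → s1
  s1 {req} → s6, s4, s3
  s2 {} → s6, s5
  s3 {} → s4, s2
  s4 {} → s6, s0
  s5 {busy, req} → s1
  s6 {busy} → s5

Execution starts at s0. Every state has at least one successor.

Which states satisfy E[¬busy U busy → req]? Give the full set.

States satisfying ¬busy: {s1, s2, s3, s4}.
States satisfying busy → req: {s0, s1, s2, s3, s4, s5}.
States satisfying E[¬busy U busy → req]: {s0, s1, s2, s3, s4, s5}.

{s0, s1, s2, s3, s4, s5}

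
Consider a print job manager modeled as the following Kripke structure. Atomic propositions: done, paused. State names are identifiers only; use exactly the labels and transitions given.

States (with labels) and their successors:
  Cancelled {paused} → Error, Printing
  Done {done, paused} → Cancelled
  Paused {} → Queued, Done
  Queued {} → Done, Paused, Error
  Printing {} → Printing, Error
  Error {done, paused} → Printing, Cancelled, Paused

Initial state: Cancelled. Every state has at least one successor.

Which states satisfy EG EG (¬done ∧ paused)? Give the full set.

none

States satisfying EG (¬done ∧ paused): ∅.
States satisfying EG EG (¬done ∧ paused): ∅.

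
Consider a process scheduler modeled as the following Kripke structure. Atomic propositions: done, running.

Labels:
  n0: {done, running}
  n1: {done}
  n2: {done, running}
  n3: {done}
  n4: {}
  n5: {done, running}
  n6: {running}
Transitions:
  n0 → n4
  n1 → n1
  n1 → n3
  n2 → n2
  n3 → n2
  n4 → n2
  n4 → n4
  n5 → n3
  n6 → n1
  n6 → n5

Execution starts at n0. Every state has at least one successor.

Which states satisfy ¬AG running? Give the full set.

{n0, n1, n3, n4, n5, n6}

States satisfying running: {n0, n2, n5, n6}.
States satisfying AG running: {n2}.
States satisfying ¬AG running: {n0, n1, n3, n4, n5, n6}.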